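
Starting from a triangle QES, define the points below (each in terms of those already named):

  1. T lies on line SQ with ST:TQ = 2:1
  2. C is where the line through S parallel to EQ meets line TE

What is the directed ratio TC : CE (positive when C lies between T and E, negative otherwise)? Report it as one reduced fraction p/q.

TC:CE = -2/3

Assign Q = (0, 0), E = (1, 0), S = (0, 1) — the answer is frame-independent, so this choice is without loss of generality.
1. T lies on line SQ with ST:TQ = 2:1 ⇒ T = (0, 1/3)
2. C is where the line through S parallel to EQ meets line TE ⇒ C = (-2, 1)
C = T + t·(E−T) with t = -2, so TC:CE = t:(1−t) = -2:3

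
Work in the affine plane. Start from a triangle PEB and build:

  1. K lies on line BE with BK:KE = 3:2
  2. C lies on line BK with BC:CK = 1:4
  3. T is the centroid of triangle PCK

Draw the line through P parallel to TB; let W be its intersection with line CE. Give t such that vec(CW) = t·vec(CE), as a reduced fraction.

t = -21/22

Set P = (0, 0), E = (1, 0), B = (0, 1); any affine frame gives the same invariant.
1. K lies on line BE with BK:KE = 3:2 ⇒ K = (3/5, 2/5)
2. C lies on line BK with BC:CK = 1:4 ⇒ C = (3/25, 22/25)
3. T is the centroid of triangle PCK ⇒ T = (6/25, 32/75)
through P parallel to TB: direction (-6/25, 43/75); meets CE at W = (-18/25, 43/25)
W = C + t·(E−C) with t = -21/22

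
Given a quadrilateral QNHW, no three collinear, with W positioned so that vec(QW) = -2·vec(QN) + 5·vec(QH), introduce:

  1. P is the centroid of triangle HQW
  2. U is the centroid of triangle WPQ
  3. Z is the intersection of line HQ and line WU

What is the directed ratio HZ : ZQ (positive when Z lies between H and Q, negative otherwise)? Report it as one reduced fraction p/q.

HZ:ZQ = 4

Work in coordinates with Q = (0, 0), N = (1, 0), H = (0, 1), W = (-2, 5).
1. P is the centroid of triangle HQW ⇒ P = (-2/3, 2)
2. U is the centroid of triangle WPQ ⇒ U = (-8/9, 7/3)
3. Z is the intersection of line HQ and line WU ⇒ Z = (0, 1/5)
Z = H + t·(Q−H) with t = 4/5, so HZ:ZQ = t:(1−t) = 4/5:1/5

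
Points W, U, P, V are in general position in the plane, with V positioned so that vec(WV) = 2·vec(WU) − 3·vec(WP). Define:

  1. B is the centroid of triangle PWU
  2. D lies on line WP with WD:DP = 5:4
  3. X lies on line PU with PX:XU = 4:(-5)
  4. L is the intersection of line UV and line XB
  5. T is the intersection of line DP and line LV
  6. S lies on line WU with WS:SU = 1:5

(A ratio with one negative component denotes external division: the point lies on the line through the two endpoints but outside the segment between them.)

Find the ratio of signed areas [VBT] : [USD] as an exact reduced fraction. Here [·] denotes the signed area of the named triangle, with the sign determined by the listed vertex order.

Set W = (0, 0), U = (1, 0), P = (0, 1), V = (2, -3); any affine frame gives the same invariant.
1. B is the centroid of triangle PWU ⇒ B = (1/3, 1/3)
2. D lies on line WP with WD:DP = 5:4 ⇒ D = (0, 5/9)
3. X lies on line PU with PX:XU = 4:(-5) ⇒ X = (-4, 5)
4. L is the intersection of line UV and line XB ⇒ L = (6/5, -3/5)
5. T is the intersection of line DP and line LV ⇒ T = (0, 3)
6. S lies on line WU with WS:SU = 1:5 ⇒ S = (1/6, 0)
2·[VBT] = -10/3, 2·[USD] = -25/54
[VBT]:[USD] = -10/3:-25/54 = 36/5

[VBT]:[USD] = 36/5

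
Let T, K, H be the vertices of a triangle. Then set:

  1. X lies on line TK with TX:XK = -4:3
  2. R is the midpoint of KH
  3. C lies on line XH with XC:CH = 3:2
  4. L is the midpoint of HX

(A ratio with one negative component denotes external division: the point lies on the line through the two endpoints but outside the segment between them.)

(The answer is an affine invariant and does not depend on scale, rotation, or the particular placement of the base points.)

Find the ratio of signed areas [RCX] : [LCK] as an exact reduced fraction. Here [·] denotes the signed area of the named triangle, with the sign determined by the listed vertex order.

[RCX]:[LCK] = -3

Choose coordinates T = (0, 0), K = (1, 0), H = (0, 1).
1. X lies on line TK with TX:XK = -4:3 ⇒ X = (4, 0)
2. R is the midpoint of KH ⇒ R = (1/2, 1/2)
3. C lies on line XH with XC:CH = 3:2 ⇒ C = (8/5, 3/5)
4. L is the midpoint of HX ⇒ L = (2, 1/2)
2·[RCX] = -9/10, 2·[LCK] = 3/10
[RCX]:[LCK] = -9/10:3/10 = -3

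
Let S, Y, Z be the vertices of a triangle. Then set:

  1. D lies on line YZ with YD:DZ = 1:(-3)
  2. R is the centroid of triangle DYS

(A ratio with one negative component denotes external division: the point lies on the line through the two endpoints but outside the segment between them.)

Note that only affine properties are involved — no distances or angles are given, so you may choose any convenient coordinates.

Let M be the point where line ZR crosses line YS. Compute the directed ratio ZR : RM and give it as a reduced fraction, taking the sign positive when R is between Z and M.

ZR:RM = -7

Choose coordinates S = (0, 0), Y = (1, 0), Z = (0, 1).
1. D lies on line YZ with YD:DZ = 1:(-3) ⇒ D = (3/2, -1/2)
2. R is the centroid of triangle DYS ⇒ R = (5/6, -1/6)
line ZR meets YS at M = (5/7, 0)
R = Z + t·(M−Z) with t = 7/6, so ZR:RM = 7/6:-1/6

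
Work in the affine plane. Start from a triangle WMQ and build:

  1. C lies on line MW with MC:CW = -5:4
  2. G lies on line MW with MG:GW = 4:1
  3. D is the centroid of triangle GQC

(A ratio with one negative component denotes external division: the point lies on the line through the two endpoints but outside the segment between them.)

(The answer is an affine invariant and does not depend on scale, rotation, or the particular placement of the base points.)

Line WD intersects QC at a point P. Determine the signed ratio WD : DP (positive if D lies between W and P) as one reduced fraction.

WD:DP = 13/7

Choose coordinates W = (0, 0), M = (1, 0), Q = (0, 1).
1. C lies on line MW with MC:CW = -5:4 ⇒ C = (-4, 0)
2. G lies on line MW with MG:GW = 4:1 ⇒ G = (1/5, 0)
3. D is the centroid of triangle GQC ⇒ D = (-19/15, 1/3)
line WD meets QC at P = (-76/39, 20/39)
D = W + t·(P−W) with t = 13/20, so WD:DP = 13/20:7/20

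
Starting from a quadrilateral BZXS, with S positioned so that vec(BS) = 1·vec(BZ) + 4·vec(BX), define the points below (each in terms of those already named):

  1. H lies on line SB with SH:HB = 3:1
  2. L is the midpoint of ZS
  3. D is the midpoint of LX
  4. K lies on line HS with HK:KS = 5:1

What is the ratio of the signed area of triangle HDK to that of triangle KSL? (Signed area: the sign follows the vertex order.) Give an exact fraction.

[HDK]:[KSL] = -5/4

Work in coordinates with B = (0, 0), Z = (1, 0), X = (0, 1), S = (1, 4).
1. H lies on line SB with SH:HB = 3:1 ⇒ H = (1/4, 1)
2. L is the midpoint of ZS ⇒ L = (1, 2)
3. D is the midpoint of LX ⇒ D = (1/2, 3/2)
4. K lies on line HS with HK:KS = 5:1 ⇒ K = (7/8, 7/2)
2·[HDK] = 5/16, 2·[KSL] = -1/4
[HDK]:[KSL] = 5/16:-1/4 = -5/4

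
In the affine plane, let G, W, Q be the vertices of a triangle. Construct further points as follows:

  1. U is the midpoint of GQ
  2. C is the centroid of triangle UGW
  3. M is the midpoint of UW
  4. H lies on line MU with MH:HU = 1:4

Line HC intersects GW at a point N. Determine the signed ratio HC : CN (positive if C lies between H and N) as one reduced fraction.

Assign G = (0, 0), W = (1, 0), Q = (0, 1) — the answer is frame-independent, so this choice is without loss of generality.
1. U is the midpoint of GQ ⇒ U = (0, 1/2)
2. C is the centroid of triangle UGW ⇒ C = (1/3, 1/6)
3. M is the midpoint of UW ⇒ M = (1/2, 1/4)
4. H lies on line MU with MH:HU = 1:4 ⇒ H = (2/5, 3/10)
line HC meets GW at N = (1/4, 0)
C = H + t·(N−H) with t = 4/9, so HC:CN = 4/9:5/9

HC:CN = 4/5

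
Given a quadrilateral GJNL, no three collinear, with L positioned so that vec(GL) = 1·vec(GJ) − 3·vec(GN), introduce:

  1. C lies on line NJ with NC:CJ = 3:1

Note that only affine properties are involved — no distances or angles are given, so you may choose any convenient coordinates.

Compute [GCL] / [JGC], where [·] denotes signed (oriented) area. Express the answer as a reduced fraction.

[GCL]:[JGC] = 10

Assign G = (0, 0), J = (1, 0), N = (0, 1), L = (1, -3) — the answer is frame-independent, so this choice is without loss of generality.
1. C lies on line NJ with NC:CJ = 3:1 ⇒ C = (3/4, 1/4)
2·[GCL] = -5/2, 2·[JGC] = -1/4
[GCL]:[JGC] = -5/2:-1/4 = 10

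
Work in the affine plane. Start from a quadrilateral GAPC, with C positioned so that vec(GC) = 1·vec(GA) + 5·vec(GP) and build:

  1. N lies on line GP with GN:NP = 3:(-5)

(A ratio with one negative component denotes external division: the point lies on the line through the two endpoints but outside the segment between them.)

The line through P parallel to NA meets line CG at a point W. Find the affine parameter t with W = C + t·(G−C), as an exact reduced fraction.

t = 5/7

Set G = (0, 0), A = (1, 0), P = (0, 1), C = (1, 5); any affine frame gives the same invariant.
1. N lies on line GP with GN:NP = 3:(-5) ⇒ N = (0, -3/2)
through P parallel to NA: direction (1, 3/2); meets CG at W = (2/7, 10/7)
W = C + t·(G−C) with t = 5/7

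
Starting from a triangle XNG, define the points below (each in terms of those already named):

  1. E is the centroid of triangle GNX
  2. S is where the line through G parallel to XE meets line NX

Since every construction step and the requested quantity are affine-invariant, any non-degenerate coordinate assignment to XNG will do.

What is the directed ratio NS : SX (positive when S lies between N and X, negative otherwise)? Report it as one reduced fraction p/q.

NS:SX = -2

Assign X = (0, 0), N = (1, 0), G = (0, 1) — the answer is frame-independent, so this choice is without loss of generality.
1. E is the centroid of triangle GNX ⇒ E = (1/3, 1/3)
2. S is where the line through G parallel to XE meets line NX ⇒ S = (-1, 0)
S = N + t·(X−N) with t = 2, so NS:SX = t:(1−t) = 2:-1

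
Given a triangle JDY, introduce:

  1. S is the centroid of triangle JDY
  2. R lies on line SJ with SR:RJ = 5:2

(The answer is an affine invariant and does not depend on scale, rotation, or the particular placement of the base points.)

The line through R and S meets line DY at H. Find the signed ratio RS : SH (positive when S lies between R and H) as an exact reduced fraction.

Work in coordinates with J = (0, 0), D = (1, 0), Y = (0, 1).
1. S is the centroid of triangle JDY ⇒ S = (1/3, 1/3)
2. R lies on line SJ with SR:RJ = 5:2 ⇒ R = (2/21, 2/21)
line RS meets DY at H = (1/2, 1/2)
S = R + t·(H−R) with t = 10/17, so RS:SH = 10/17:7/17

RS:SH = 10/7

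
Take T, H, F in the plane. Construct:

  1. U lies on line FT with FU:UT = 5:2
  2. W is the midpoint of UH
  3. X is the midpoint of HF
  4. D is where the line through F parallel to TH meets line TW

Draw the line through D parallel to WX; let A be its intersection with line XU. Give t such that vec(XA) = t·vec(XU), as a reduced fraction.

Set T = (0, 0), H = (1, 0), F = (0, 1); any affine frame gives the same invariant.
1. U lies on line FT with FU:UT = 5:2 ⇒ U = (0, 2/7)
2. W is the midpoint of UH ⇒ W = (1/2, 1/7)
3. X is the midpoint of HF ⇒ X = (1/2, 1/2)
4. D is where the line through F parallel to TH meets line TW ⇒ D = (7/2, 1)
through D parallel to WX: direction (0, 5/14); meets XU at A = (7/2, 25/14)
A = X + t·(U−X) with t = -6

t = -6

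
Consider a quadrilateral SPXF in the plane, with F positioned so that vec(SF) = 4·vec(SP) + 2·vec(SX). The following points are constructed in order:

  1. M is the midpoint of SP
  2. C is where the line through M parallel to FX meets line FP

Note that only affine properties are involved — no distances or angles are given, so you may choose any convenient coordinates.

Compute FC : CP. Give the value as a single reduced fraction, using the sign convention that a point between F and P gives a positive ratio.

FC:CP = 9

Choose coordinates S = (0, 0), P = (1, 0), X = (0, 1), F = (4, 2).
1. M is the midpoint of SP ⇒ M = (1/2, 0)
2. C is where the line through M parallel to FX meets line FP ⇒ C = (13/10, 1/5)
C = F + t·(P−F) with t = 9/10, so FC:CP = t:(1−t) = 9/10:1/10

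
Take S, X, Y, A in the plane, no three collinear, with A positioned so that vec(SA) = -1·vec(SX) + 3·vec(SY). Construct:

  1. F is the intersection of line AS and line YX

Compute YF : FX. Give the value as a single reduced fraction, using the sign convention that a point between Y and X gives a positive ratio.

Choose coordinates S = (0, 0), X = (1, 0), Y = (0, 1), A = (-1, 3).
1. F is the intersection of line AS and line YX ⇒ F = (-1/2, 3/2)
F = Y + t·(X−Y) with t = -1/2, so YF:FX = t:(1−t) = -1/2:3/2

YF:FX = -1/3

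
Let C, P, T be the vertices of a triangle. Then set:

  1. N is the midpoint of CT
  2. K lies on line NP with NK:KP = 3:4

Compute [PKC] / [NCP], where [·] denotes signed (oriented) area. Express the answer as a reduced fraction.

Work in coordinates with C = (0, 0), P = (1, 0), T = (0, 1).
1. N is the midpoint of CT ⇒ N = (0, 1/2)
2. K lies on line NP with NK:KP = 3:4 ⇒ K = (3/7, 2/7)
2·[PKC] = 2/7, 2·[NCP] = 1/2
[PKC]:[NCP] = 2/7:1/2 = 4/7

[PKC]:[NCP] = 4/7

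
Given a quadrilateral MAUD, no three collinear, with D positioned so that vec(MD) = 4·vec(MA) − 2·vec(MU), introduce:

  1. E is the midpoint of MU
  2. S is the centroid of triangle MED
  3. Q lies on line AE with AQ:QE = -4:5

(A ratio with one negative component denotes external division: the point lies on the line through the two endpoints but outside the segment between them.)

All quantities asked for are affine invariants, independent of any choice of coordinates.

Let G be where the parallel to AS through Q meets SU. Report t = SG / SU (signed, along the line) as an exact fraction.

t = -8

Set M = (0, 0), A = (1, 0), U = (0, 1), D = (4, -2); any affine frame gives the same invariant.
1. E is the midpoint of MU ⇒ E = (0, 1/2)
2. S is the centroid of triangle MED ⇒ S = (4/3, -1/2)
3. Q lies on line AE with AQ:QE = -4:5 ⇒ Q = (5, -2)
through Q parallel to AS: direction (1/3, -1/2); meets SU at G = (12, -25/2)
G = S + t·(U−S) with t = -8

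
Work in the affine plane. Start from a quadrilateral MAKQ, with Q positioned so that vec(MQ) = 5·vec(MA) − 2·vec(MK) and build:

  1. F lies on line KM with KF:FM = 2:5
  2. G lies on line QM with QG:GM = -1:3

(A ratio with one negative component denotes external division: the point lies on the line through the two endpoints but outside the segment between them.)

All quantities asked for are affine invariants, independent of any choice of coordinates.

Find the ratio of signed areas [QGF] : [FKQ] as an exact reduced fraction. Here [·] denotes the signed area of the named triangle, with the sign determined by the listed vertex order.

Set M = (0, 0), A = (1, 0), K = (0, 1), Q = (5, -2); any affine frame gives the same invariant.
1. F lies on line KM with KF:FM = 2:5 ⇒ F = (0, 5/7)
2. G lies on line QM with QG:GM = -1:3 ⇒ G = (15/2, -3)
2·[QGF] = 25/14, 2·[FKQ] = -10/7
[QGF]:[FKQ] = 25/14:-10/7 = -5/4

[QGF]:[FKQ] = -5/4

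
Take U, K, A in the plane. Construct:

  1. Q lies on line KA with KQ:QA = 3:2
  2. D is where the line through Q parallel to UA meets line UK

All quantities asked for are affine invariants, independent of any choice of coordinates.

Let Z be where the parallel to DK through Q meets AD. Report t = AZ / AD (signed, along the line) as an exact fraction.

Work in coordinates with U = (0, 0), K = (1, 0), A = (0, 1).
1. Q lies on line KA with KQ:QA = 3:2 ⇒ Q = (2/5, 3/5)
2. D is where the line through Q parallel to UA meets line UK ⇒ D = (2/5, 0)
through Q parallel to DK: direction (3/5, 0); meets AD at Z = (4/25, 3/5)
Z = A + t·(D−A) with t = 2/5

t = 2/5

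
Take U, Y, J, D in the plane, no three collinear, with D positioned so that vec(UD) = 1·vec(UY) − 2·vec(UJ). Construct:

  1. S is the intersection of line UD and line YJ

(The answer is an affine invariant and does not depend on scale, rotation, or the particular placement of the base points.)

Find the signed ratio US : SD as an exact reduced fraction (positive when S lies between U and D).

US:SD = -1/2

Set U = (0, 0), Y = (1, 0), J = (0, 1), D = (1, -2); any affine frame gives the same invariant.
1. S is the intersection of line UD and line YJ ⇒ S = (-1, 2)
S = U + t·(D−U) with t = -1, so US:SD = t:(1−t) = -1:2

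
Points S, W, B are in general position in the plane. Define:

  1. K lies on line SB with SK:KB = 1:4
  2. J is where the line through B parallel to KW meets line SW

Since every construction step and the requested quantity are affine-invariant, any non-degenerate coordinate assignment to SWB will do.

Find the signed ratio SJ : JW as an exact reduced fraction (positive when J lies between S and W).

Set S = (0, 0), W = (1, 0), B = (0, 1); any affine frame gives the same invariant.
1. K lies on line SB with SK:KB = 1:4 ⇒ K = (0, 1/5)
2. J is where the line through B parallel to KW meets line SW ⇒ J = (5, 0)
J = S + t·(W−S) with t = 5, so SJ:JW = t:(1−t) = 5:-4

SJ:JW = -5/4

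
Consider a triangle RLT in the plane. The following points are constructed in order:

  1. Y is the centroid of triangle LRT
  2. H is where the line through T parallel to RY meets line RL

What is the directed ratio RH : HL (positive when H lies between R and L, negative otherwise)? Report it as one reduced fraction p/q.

Work in coordinates with R = (0, 0), L = (1, 0), T = (0, 1).
1. Y is the centroid of triangle LRT ⇒ Y = (1/3, 1/3)
2. H is where the line through T parallel to RY meets line RL ⇒ H = (-1, 0)
H = R + t·(L−R) with t = -1, so RH:HL = t:(1−t) = -1:2

RH:HL = -1/2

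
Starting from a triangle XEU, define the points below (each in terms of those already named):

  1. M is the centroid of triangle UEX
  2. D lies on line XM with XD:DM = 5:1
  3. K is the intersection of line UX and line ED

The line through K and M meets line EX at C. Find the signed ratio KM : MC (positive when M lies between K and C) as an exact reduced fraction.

KM:MC = 2/13

Set X = (0, 0), E = (1, 0), U = (0, 1); any affine frame gives the same invariant.
1. M is the centroid of triangle UEX ⇒ M = (1/3, 1/3)
2. D lies on line XM with XD:DM = 5:1 ⇒ D = (5/18, 5/18)
3. K is the intersection of line UX and line ED ⇒ K = (0, 5/13)
line KM meets EX at C = (5/2, 0)
M = K + t·(C−K) with t = 2/15, so KM:MC = 2/15:13/15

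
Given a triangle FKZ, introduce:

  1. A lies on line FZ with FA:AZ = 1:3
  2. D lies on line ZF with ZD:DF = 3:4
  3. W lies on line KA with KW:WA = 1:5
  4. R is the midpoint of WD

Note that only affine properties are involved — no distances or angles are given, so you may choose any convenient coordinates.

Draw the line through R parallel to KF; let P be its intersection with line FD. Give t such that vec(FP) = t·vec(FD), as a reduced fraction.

Work in coordinates with F = (0, 0), K = (1, 0), Z = (0, 1).
1. A lies on line FZ with FA:AZ = 1:3 ⇒ A = (0, 1/4)
2. D lies on line ZF with ZD:DF = 3:4 ⇒ D = (0, 4/7)
3. W lies on line KA with KW:WA = 1:5 ⇒ W = (5/6, 1/24)
4. R is the midpoint of WD ⇒ R = (5/12, 103/336)
through R parallel to KF: direction (-1, 0); meets FD at P = (0, 103/336)
P = F + t·(D−F) with t = 103/192

t = 103/192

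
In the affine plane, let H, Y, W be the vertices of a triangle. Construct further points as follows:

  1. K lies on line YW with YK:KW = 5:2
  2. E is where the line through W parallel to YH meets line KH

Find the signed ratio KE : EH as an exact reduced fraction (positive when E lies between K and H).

KE:EH = -2/7

Choose coordinates H = (0, 0), Y = (1, 0), W = (0, 1).
1. K lies on line YW with YK:KW = 5:2 ⇒ K = (2/7, 5/7)
2. E is where the line through W parallel to YH meets line KH ⇒ E = (2/5, 1)
E = K + t·(H−K) with t = -2/5, so KE:EH = t:(1−t) = -2/5:7/5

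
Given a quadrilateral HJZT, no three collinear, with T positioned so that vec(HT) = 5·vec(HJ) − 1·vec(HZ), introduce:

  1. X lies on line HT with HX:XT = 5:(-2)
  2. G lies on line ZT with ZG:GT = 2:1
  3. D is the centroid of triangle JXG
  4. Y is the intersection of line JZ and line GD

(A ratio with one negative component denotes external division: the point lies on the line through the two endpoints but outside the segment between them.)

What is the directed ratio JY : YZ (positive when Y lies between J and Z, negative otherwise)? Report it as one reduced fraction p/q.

Set H = (0, 0), J = (1, 0), Z = (0, 1), T = (5, -1); any affine frame gives the same invariant.
1. X lies on line HT with HX:XT = 5:(-2) ⇒ X = (25/3, -5/3)
2. G lies on line ZT with ZG:GT = 2:1 ⇒ G = (10/3, -1/3)
3. D is the centroid of triangle JXG ⇒ D = (38/9, -2/3)
4. Y is the intersection of line JZ and line GD ⇒ Y = (2/15, 13/15)
Y = J + t·(Z−J) with t = 13/15, so JY:YZ = t:(1−t) = 13/15:2/15

JY:YZ = 13/2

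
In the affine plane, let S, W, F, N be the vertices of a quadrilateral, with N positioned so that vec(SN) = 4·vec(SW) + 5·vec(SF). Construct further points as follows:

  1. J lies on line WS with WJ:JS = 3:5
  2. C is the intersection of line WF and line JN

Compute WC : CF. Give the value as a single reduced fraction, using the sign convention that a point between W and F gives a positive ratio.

WC:CF = 15/52

Work in coordinates with S = (0, 0), W = (1, 0), F = (0, 1), N = (4, 5).
1. J lies on line WS with WJ:JS = 3:5 ⇒ J = (5/8, 0)
2. C is the intersection of line WF and line JN ⇒ C = (52/67, 15/67)
C = W + t·(F−W) with t = 15/67, so WC:CF = t:(1−t) = 15/67:52/67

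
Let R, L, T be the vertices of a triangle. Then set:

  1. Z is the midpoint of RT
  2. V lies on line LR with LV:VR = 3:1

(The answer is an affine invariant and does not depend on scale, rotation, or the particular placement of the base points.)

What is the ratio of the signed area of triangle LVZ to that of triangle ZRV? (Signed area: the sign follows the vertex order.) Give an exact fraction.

Work in coordinates with R = (0, 0), L = (1, 0), T = (0, 1).
1. Z is the midpoint of RT ⇒ Z = (0, 1/2)
2. V lies on line LR with LV:VR = 3:1 ⇒ V = (1/4, 0)
2·[LVZ] = -3/8, 2·[ZRV] = 1/8
[LVZ]:[ZRV] = -3/8:1/8 = -3

[LVZ]:[ZRV] = -3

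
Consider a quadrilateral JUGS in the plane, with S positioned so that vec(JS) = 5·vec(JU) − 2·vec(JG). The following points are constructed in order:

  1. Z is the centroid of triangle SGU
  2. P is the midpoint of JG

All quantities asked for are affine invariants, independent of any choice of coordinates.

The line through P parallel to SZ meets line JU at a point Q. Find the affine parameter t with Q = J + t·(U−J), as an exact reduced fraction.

Assign J = (0, 0), U = (1, 0), G = (0, 1), S = (5, -2) — the answer is frame-independent, so this choice is without loss of generality.
1. Z is the centroid of triangle SGU ⇒ Z = (2, -1/3)
2. P is the midpoint of JG ⇒ P = (0, 1/2)
through P parallel to SZ: direction (-3, 5/3); meets JU at Q = (9/10, 0)
Q = J + t·(U−J) with t = 9/10

t = 9/10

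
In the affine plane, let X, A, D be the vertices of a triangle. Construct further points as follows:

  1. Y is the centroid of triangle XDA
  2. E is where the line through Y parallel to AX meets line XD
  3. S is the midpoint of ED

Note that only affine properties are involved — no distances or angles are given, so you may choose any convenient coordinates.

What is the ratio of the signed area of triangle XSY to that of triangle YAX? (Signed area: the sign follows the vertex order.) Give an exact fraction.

Choose coordinates X = (0, 0), A = (1, 0), D = (0, 1).
1. Y is the centroid of triangle XDA ⇒ Y = (1/3, 1/3)
2. E is where the line through Y parallel to AX meets line XD ⇒ E = (0, 1/3)
3. S is the midpoint of ED ⇒ S = (0, 2/3)
2·[XSY] = -2/9, 2·[YAX] = -1/3
[XSY]:[YAX] = -2/9:-1/3 = 2/3

[XSY]:[YAX] = 2/3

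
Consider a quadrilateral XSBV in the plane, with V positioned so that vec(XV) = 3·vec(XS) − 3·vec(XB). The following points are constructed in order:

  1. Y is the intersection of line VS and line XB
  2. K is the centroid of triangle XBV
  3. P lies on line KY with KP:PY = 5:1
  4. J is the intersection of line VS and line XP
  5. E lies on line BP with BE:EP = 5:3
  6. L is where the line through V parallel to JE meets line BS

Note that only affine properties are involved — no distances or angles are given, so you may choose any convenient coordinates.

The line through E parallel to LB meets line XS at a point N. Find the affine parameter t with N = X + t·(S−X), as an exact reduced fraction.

Work in coordinates with X = (0, 0), S = (1, 0), B = (0, 1), V = (3, -3).
1. Y is the intersection of line VS and line XB ⇒ Y = (0, 3/2)
2. K is the centroid of triangle XBV ⇒ K = (1, -2/3)
3. P lies on line KY with KP:PY = 5:1 ⇒ P = (1/6, 41/36)
4. J is the intersection of line VS and line XP ⇒ J = (9/50, 123/100)
5. E lies on line BP with BE:EP = 5:3 ⇒ E = (5/48, 313/288)
6. L is where the line through V parallel to JE meets line BS ⇒ L = (5277/1577, -3700/1577)
through E parallel to LB: direction (-5277/1577, 5277/1577); meets XS at N = (343/288, 0)
N = X + t·(S−X) with t = 343/288

t = 343/288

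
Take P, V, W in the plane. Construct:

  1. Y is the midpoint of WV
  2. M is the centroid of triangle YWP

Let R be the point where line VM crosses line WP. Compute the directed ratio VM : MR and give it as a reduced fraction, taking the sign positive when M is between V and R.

VM:MR = 5

Assign P = (0, 0), V = (1, 0), W = (0, 1) — the answer is frame-independent, so this choice is without loss of generality.
1. Y is the midpoint of WV ⇒ Y = (1/2, 1/2)
2. M is the centroid of triangle YWP ⇒ M = (1/6, 1/2)
line VM meets WP at R = (0, 3/5)
M = V + t·(R−V) with t = 5/6, so VM:MR = 5/6:1/6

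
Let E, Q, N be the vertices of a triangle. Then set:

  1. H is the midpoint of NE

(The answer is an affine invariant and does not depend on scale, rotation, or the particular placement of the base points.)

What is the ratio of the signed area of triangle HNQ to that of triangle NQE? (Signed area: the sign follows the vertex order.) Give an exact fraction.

[HNQ]:[NQE] = 1/2

Work in coordinates with E = (0, 0), Q = (1, 0), N = (0, 1).
1. H is the midpoint of NE ⇒ H = (0, 1/2)
2·[HNQ] = -1/2, 2·[NQE] = -1
[HNQ]:[NQE] = -1/2:-1 = 1/2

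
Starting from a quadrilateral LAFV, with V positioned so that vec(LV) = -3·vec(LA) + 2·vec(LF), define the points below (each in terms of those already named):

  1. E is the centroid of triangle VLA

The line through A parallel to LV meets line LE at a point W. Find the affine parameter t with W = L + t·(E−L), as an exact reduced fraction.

Set L = (0, 0), A = (1, 0), F = (0, 1), V = (-3, 2); any affine frame gives the same invariant.
1. E is the centroid of triangle VLA ⇒ E = (-2/3, 2/3)
through A parallel to LV: direction (-3, 2); meets LE at W = (-2, 2)
W = L + t·(E−L) with t = 3

t = 3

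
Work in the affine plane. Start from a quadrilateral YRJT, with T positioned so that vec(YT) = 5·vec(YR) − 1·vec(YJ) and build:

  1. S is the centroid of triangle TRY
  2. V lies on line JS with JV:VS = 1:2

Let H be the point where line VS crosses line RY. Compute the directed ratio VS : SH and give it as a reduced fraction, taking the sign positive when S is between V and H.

VS:SH = -8/3

Work in coordinates with Y = (0, 0), R = (1, 0), J = (0, 1), T = (5, -1).
1. S is the centroid of triangle TRY ⇒ S = (2, -1/3)
2. V lies on line JS with JV:VS = 1:2 ⇒ V = (2/3, 5/9)
line VS meets RY at H = (3/2, 0)
S = V + t·(H−V) with t = 8/5, so VS:SH = 8/5:-3/5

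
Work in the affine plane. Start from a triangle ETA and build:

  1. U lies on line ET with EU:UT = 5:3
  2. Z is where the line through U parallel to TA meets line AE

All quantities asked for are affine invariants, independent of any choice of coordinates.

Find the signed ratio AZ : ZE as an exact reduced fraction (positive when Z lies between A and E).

Work in coordinates with E = (0, 0), T = (1, 0), A = (0, 1).
1. U lies on line ET with EU:UT = 5:3 ⇒ U = (5/8, 0)
2. Z is where the line through U parallel to TA meets line AE ⇒ Z = (0, 5/8)
Z = A + t·(E−A) with t = 3/8, so AZ:ZE = t:(1−t) = 3/8:5/8

AZ:ZE = 3/5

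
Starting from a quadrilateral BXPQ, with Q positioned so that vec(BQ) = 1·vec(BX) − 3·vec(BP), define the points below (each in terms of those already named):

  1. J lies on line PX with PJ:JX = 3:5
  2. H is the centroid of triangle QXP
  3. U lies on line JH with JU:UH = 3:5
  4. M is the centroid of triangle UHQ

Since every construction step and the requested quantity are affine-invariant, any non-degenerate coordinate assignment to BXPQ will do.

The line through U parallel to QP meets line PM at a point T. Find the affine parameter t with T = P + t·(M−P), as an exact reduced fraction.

Assign B = (0, 0), X = (1, 0), P = (0, 1), Q = (1, -3) — the answer is frame-independent, so this choice is without loss of generality.
1. J lies on line PX with PJ:JX = 3:5 ⇒ J = (3/8, 5/8)
2. H is the centroid of triangle QXP ⇒ H = (2/3, -2/3)
3. U lies on line JH with JU:UH = 3:5 ⇒ U = (31/64, 9/64)
4. M is the centroid of triangle UHQ ⇒ M = (413/576, -677/576)
through U parallel to QP: direction (-1, 4); meets PM at T = (1357/1216, -2901/1216)
T = P + t·(M−P) with t = 207/133

t = 207/133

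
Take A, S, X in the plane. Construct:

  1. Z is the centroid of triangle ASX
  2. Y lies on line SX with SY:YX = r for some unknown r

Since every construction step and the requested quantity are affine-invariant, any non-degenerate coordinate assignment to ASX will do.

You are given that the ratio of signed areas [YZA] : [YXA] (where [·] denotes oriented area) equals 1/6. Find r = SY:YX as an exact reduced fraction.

Work in coordinates with A = (0, 0), S = (1, 0), X = (0, 1).
1. Z is the centroid of triangle ASX ⇒ Z = (1/3, 1/3)
2. With SY:YX = r, write λ = r/(r+1) so Y = S + λ·(X−S); Y is affine-linear in λ
Every point depending on Y is an affine combination of Y and λ-independent points, so each such coordinate is linear in λ; the λ² term in each signed area is a multiple of (X−S)×(X−S) = 0, so 2·[YZA] and 2·[YXA] are each linear in λ. Evaluating at λ=0 and λ=1:
  2·[YZA] = -2/3·λ + 1/3,   2·[YXA] = −λ + 1
So [YZA]:[YXA] = (-2/3·λ + 1/3) / (−λ + 1). Setting this equal to 1/6:
  -2/3·λ + 1/3 = 1/6·(−λ + 1)  ⇒  λ = 1/3
Then r = λ/(1−λ) = (1/3)/(2/3) = 1/2. Check: with r = 1/2, Y = (2/3, 1/3) and [YZA]:[YXA] = 1/6 as required.

r = 1/2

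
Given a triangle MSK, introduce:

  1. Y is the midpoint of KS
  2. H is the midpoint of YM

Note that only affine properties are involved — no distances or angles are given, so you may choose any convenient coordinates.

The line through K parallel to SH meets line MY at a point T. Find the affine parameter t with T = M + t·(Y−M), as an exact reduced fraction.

t = 3/2

Choose coordinates M = (0, 0), S = (1, 0), K = (0, 1).
1. Y is the midpoint of KS ⇒ Y = (1/2, 1/2)
2. H is the midpoint of YM ⇒ H = (1/4, 1/4)
through K parallel to SH: direction (-3/4, 1/4); meets MY at T = (3/4, 3/4)
T = M + t·(Y−M) with t = 3/2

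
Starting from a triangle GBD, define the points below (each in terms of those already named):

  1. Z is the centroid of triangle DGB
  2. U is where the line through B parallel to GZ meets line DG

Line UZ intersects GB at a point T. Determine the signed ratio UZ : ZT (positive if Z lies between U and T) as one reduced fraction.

UZ:ZT = -4

Work in coordinates with G = (0, 0), B = (1, 0), D = (0, 1).
1. Z is the centroid of triangle DGB ⇒ Z = (1/3, 1/3)
2. U is where the line through B parallel to GZ meets line DG ⇒ U = (0, -1)
line UZ meets GB at T = (1/4, 0)
Z = U + t·(T−U) with t = 4/3, so UZ:ZT = 4/3:-1/3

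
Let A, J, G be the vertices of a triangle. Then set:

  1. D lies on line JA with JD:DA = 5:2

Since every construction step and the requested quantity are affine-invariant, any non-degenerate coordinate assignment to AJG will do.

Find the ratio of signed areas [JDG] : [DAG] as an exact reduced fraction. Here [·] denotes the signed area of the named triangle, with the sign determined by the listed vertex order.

[JDG]:[DAG] = 5/2

Choose coordinates A = (0, 0), J = (1, 0), G = (0, 1).
1. D lies on line JA with JD:DA = 5:2 ⇒ D = (2/7, 0)
2·[JDG] = -5/7, 2·[DAG] = -2/7
[JDG]:[DAG] = -5/7:-2/7 = 5/2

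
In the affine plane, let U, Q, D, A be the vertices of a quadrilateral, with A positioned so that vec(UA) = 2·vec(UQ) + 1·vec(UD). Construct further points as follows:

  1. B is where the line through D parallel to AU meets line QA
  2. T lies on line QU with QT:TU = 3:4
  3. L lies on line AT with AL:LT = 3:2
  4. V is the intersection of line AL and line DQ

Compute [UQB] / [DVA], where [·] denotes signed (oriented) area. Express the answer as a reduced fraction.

[UQB]:[DVA] = 51/28

Choose coordinates U = (0, 0), Q = (1, 0), D = (0, 1), A = (2, 1).
1. B is where the line through D parallel to AU meets line QA ⇒ B = (4, 3)
2. T lies on line QU with QT:TU = 3:4 ⇒ T = (4/7, 0)
3. L lies on line AT with AL:LT = 3:2 ⇒ L = (8/7, 2/5)
4. V is the intersection of line AL and line DQ ⇒ V = (14/17, 3/17)
2·[UQB] = 3, 2·[DVA] = 28/17
[UQB]:[DVA] = 3:28/17 = 51/28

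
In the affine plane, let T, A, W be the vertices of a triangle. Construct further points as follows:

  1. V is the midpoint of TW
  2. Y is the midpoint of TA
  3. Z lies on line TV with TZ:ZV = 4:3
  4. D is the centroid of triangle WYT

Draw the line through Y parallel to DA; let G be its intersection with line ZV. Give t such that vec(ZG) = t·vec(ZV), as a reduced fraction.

t = -2/5

Assign T = (0, 0), A = (1, 0), W = (0, 1) — the answer is frame-independent, so this choice is without loss of generality.
1. V is the midpoint of TW ⇒ V = (0, 1/2)
2. Y is the midpoint of TA ⇒ Y = (1/2, 0)
3. Z lies on line TV with TZ:ZV = 4:3 ⇒ Z = (0, 2/7)
4. D is the centroid of triangle WYT ⇒ D = (1/6, 1/3)
through Y parallel to DA: direction (5/6, -1/3); meets ZV at G = (0, 1/5)
G = Z + t·(V−Z) with t = -2/5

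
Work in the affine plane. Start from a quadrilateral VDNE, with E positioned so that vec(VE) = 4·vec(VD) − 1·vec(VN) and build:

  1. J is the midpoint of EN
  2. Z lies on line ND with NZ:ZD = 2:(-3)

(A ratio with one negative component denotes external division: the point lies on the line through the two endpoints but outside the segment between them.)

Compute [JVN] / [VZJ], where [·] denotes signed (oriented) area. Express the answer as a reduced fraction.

Work in coordinates with V = (0, 0), D = (1, 0), N = (0, 1), E = (4, -1).
1. J is the midpoint of EN ⇒ J = (2, 0)
2. Z lies on line ND with NZ:ZD = 2:(-3) ⇒ Z = (-2, 3)
2·[JVN] = -2, 2·[VZJ] = -6
[JVN]:[VZJ] = -2:-6 = 1/3

[JVN]:[VZJ] = 1/3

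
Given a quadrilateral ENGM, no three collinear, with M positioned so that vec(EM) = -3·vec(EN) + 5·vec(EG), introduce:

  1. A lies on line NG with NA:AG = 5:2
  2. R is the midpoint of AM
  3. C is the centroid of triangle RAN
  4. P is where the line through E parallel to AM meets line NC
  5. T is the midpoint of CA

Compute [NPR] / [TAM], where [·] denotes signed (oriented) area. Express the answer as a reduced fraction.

[NPR]:[TAM] = 9

Work in coordinates with E = (0, 0), N = (1, 0), G = (0, 1), M = (-3, 5).
1. A lies on line NG with NA:AG = 5:2 ⇒ A = (2/7, 5/7)
2. R is the midpoint of AM ⇒ R = (-19/14, 20/7)
3. C is the centroid of triangle RAN ⇒ C = (-1/42, 25/21)
4. P is where the line through E parallel to AM meets line NC ⇒ P = (-115/14, 75/7)
5. T is the midpoint of CA ⇒ T = (11/84, 20/21)
2·[NPR] = -15/14, 2·[TAM] = -5/42
[NPR]:[TAM] = -15/14:-5/42 = 9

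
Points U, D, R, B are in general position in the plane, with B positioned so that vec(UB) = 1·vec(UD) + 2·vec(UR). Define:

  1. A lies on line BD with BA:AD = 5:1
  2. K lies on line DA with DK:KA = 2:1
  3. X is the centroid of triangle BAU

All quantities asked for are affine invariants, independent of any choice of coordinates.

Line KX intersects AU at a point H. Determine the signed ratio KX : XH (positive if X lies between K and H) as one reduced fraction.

Assign U = (0, 0), D = (1, 0), R = (0, 1), B = (1, 2) — the answer is frame-independent, so this choice is without loss of generality.
1. A lies on line BD with BA:AD = 5:1 ⇒ A = (1, 1/3)
2. K lies on line DA with DK:KA = 2:1 ⇒ K = (1, 2/9)
3. X is the centroid of triangle BAU ⇒ X = (2/3, 7/9)
line KX meets AU at H = (17/18, 17/54)
X = K + t·(H−K) with t = 6, so KX:XH = 6:-5

KX:XH = -6/5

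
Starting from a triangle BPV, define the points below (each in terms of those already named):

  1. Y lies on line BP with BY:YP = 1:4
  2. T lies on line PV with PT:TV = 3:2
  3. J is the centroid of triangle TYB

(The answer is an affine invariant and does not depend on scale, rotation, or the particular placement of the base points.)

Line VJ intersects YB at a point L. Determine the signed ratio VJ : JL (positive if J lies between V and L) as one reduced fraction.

Choose coordinates B = (0, 0), P = (1, 0), V = (0, 1).
1. Y lies on line BP with BY:YP = 1:4 ⇒ Y = (1/5, 0)
2. T lies on line PV with PT:TV = 3:2 ⇒ T = (2/5, 3/5)
3. J is the centroid of triangle TYB ⇒ J = (1/5, 1/5)
line VJ meets YB at L = (1/4, 0)
J = V + t·(L−V) with t = 4/5, so VJ:JL = 4/5:1/5

VJ:JL = 4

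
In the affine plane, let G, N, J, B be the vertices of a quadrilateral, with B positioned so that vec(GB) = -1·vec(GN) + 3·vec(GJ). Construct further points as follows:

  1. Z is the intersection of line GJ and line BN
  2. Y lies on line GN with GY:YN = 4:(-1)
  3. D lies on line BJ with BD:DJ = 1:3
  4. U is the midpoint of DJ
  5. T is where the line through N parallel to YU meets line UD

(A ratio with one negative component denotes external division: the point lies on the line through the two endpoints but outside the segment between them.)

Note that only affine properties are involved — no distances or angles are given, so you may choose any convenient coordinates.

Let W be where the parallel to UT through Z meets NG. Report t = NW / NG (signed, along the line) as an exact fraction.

Choose coordinates G = (0, 0), N = (1, 0), J = (0, 1), B = (-1, 3).
1. Z is the intersection of line GJ and line BN ⇒ Z = (0, 3/2)
2. Y lies on line GN with GY:YN = 4:(-1) ⇒ Y = (4/3, 0)
3. D lies on line BJ with BD:DJ = 1:3 ⇒ D = (-3/4, 5/2)
4. U is the midpoint of DJ ⇒ U = (-3/8, 7/4)
5. T is where the line through N parallel to YU meets line UD ⇒ T = (-1/40, 21/20)
through Z parallel to UT: direction (7/20, -7/10); meets NG at W = (3/4, 0)
W = N + t·(G−N) with t = 1/4

t = 1/4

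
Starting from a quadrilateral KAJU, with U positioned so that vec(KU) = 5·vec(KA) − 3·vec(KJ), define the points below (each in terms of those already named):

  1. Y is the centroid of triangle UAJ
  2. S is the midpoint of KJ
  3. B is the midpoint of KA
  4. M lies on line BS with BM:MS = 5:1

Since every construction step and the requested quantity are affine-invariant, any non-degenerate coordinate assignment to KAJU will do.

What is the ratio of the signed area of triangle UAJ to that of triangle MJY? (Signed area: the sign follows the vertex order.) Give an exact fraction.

Choose coordinates K = (0, 0), A = (1, 0), J = (0, 1), U = (5, -3).
1. Y is the centroid of triangle UAJ ⇒ Y = (2, -2/3)
2. S is the midpoint of KJ ⇒ S = (0, 1/2)
3. B is the midpoint of KA ⇒ B = (1/2, 0)
4. M lies on line BS with BM:MS = 5:1 ⇒ M = (1/12, 5/12)
2·[UAJ] = -1, 2·[MJY] = -37/36
[UAJ]:[MJY] = -1:-37/36 = 36/37

[UAJ]:[MJY] = 36/37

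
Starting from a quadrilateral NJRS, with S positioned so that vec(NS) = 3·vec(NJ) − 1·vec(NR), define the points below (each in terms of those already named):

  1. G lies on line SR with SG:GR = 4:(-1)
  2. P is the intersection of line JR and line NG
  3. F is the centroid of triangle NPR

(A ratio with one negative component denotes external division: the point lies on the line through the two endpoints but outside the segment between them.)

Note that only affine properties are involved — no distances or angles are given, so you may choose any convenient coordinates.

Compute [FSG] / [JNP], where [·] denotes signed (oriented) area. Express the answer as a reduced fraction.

Choose coordinates N = (0, 0), J = (1, 0), R = (0, 1), S = (3, -1).
1. G lies on line SR with SG:GR = 4:(-1) ⇒ G = (-1, 5/3)
2. P is the intersection of line JR and line NG ⇒ P = (-3/2, 5/2)
3. F is the centroid of triangle NPR ⇒ F = (-1/2, 7/6)
2·[FSG] = 2/3, 2·[JNP] = -5/2
[FSG]:[JNP] = 2/3:-5/2 = -4/15

[FSG]:[JNP] = -4/15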